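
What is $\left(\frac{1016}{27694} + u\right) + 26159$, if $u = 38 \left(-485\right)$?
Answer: $\frac{107023971}{13847} \approx 7729.0$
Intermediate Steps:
$u = -18430$
$\left(\frac{1016}{27694} + u\right) + 26159 = \left(\frac{1016}{27694} - 18430\right) + 26159 = \left(1016 \cdot \frac{1}{27694} - 18430\right) + 26159 = \left(\frac{508}{13847} - 18430\right) + 26159 = - \frac{255199702}{13847} + 26159 = \frac{107023971}{13847}$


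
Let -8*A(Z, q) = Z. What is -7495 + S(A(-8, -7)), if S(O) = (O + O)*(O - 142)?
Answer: -7777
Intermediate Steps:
A(Z, q) = -Z/8
S(O) = 2*O*(-142 + O) (S(O) = (2*O)*(-142 + O) = 2*O*(-142 + O))
-7495 + S(A(-8, -7)) = -7495 + 2*(-⅛*(-8))*(-142 - ⅛*(-8)) = -7495 + 2*1*(-142 + 1) = -7495 + 2*1*(-141) = -7495 - 282 = -7777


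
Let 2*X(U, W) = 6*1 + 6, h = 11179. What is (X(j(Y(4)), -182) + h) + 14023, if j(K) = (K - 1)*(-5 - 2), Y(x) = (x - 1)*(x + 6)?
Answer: 25208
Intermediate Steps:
Y(x) = (-1 + x)*(6 + x)
j(K) = 7 - 7*K (j(K) = (-1 + K)*(-7) = 7 - 7*K)
X(U, W) = 6 (X(U, W) = (6*1 + 6)/2 = (6 + 6)/2 = (½)*12 = 6)
(X(j(Y(4)), -182) + h) + 14023 = (6 + 11179) + 14023 = 11185 + 14023 = 25208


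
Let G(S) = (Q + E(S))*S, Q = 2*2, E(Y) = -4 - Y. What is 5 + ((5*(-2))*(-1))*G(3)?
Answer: -85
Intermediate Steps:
Q = 4
G(S) = -S² (G(S) = (4 + (-4 - S))*S = (-S)*S = -S²)
5 + ((5*(-2))*(-1))*G(3) = 5 + ((5*(-2))*(-1))*(-1*3²) = 5 + (-10*(-1))*(-1*9) = 5 + 10*(-9) = 5 - 90 = -85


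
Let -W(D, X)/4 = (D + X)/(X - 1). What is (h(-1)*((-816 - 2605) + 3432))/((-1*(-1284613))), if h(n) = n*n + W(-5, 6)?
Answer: 1/583915 ≈ 1.7126e-6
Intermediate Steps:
W(D, X) = -4*(D + X)/(-1 + X) (W(D, X) = -4*(D + X)/(X - 1) = -4*(D + X)/(-1 + X))
h(n) = -⅘ + n² (h(n) = n*n + 4*(-1*(-5) - 1*6)/(-1 + 6) = n² + 4*(5 - 6)/5 = n² + 4*(⅕)*(-1) = n² - ⅘ = -⅘ + n²)
(h(-1)*((-816 - 2605) + 3432))/((-1*(-1284613))) = ((-⅘ + (-1)²)*((-816 - 2605) + 3432))/((-1*(-1284613))) = ((-⅘ + 1)*(-3421 + 3432))/1284613 = ((⅕)*11)*(1/1284613) = (11/5)*(1/1284613) = 1/583915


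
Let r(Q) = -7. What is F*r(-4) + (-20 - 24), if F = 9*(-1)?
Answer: 19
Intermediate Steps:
F = -9
F*r(-4) + (-20 - 24) = -9*(-7) + (-20 - 24) = 63 - 44 = 19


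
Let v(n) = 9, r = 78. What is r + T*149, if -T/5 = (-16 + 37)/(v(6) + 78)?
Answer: -2953/29 ≈ -101.83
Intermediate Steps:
T = -35/29 (T = -5*(-16 + 37)/(9 + 78) = -105/87 = -5*7/29 = -35/29 ≈ -1.2069)
r + T*149 = 78 - 35/29*149 = 78 - 5215/29 = -2953/29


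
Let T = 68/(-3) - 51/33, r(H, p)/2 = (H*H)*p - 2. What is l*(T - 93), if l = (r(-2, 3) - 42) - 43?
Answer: 251420/33 ≈ 7618.8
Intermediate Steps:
r(H, p) = -4 + 2*p*H**2 (r(H, p) = 2*((H*H)*p - 2) = 2*(H**2*p - 2) = 2*(p*H**2 - 2) = 2*(-2 + p*H**2) = -4 + 2*p*H**2)
l = -65 (l = ((-4 + 2*3*(-2)**2) - 42) - 43 = ((-4 + 2*3*4) - 42) - 43 = ((-4 + 24) - 42) - 43 = (20 - 42) - 43 = -22 - 43 = -65)
T = -799/33 (T = 68*(-1/3) - 51*1/33 = -68/3 - 17/11 = -799/33 ≈ -24.212)
l*(T - 93) = -65*(-799/33 - 93) = -65*(-3868/33) = 251420/33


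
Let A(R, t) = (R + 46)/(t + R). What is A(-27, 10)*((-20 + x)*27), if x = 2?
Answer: 9234/17 ≈ 543.18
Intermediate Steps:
A(R, t) = (46 + R)/(R + t)
A(-27, 10)*((-20 + x)*27) = ((46 - 27)/(-27 + 10))*((-20 + 2)*27) = (19/(-17))*(-18*27) = -1/17*19*(-486) = -19/17*(-486) = 9234/17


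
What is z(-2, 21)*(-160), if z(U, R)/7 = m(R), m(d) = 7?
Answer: -7840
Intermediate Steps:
z(U, R) = 49 (z(U, R) = 7*7 = 49)
z(-2, 21)*(-160) = 49*(-160) = -7840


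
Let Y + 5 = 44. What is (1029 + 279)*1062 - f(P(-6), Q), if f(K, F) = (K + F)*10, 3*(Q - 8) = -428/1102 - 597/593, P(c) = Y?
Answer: 1361176033844/980229 ≈ 1.3886e+6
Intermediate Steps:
Y = 39 (Y = -5 + 44 = 39)
P(c) = 39
Q = 7385983/980229 (Q = 8 + (-428/1102 - 597/593)/3 = 8 + (-428*1/1102 - 597*1/593)/3 = 8 + (-214/551 - 597/593)/3 = 8 + (1/3)*(-455849/326743) = 8 - 455849/980229 = 7385983/980229 ≈ 7.5350)
f(K, F) = 10*F + 10*K (f(K, F) = (F + K)*10 = 10*F + 10*K)
(1029 + 279)*1062 - f(P(-6), Q) = (1029 + 279)*1062 - (10*(7385983/980229) + 10*39) = 1308*1062 - (73859830/980229 + 390) = 1389096 - 1*456149140/980229 = 1389096 - 456149140/980229 = 1361176033844/980229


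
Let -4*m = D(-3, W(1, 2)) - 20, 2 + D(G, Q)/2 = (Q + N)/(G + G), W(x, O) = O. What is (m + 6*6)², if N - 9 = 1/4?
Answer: 471969/256 ≈ 1843.6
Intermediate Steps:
N = 37/4 (N = 9 + 1/4 = 9 + ¼ = 37/4 ≈ 9.2500)
D(G, Q) = -4 + (37/4 + Q)/G (D(G, Q) = -4 + 2*((Q + 37/4)/(G + G)) = -4 + 2*((37/4 + Q)/((2*G))) = -4 + 2*((37/4 + Q)*(1/(2*G))) = -4 + 2*((37/4 + Q)/(2*G)) = -4 + (37/4 + Q)/G)
m = 111/16 (m = -((37/4 + 2 - 4*(-3))/(-3) - 20)/4 = -(-(37/4 + 2 + 12)/3 - 20)/4 = -(-⅓*93/4 - 20)/4 = -(-31/4 - 20)/4 = -¼*(-111/4) = 111/16 ≈ 6.9375)
(m + 6*6)² = (111/16 + 6*6)² = (111/16 + 36)² = (687/16)² = 471969/256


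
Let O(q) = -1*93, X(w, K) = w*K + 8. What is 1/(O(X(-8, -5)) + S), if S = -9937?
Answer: -1/10030 ≈ -9.9701e-5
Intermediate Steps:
X(w, K) = 8 + K*w (X(w, K) = K*w + 8 = 8 + K*w)
O(q) = -93
1/(O(X(-8, -5)) + S) = 1/(-93 - 9937) = 1/(-10030) = -1/10030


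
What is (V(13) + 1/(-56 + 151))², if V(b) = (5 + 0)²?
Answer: 5645376/9025 ≈ 625.53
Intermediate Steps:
V(b) = 25 (V(b) = 5² = 25)
(V(13) + 1/(-56 + 151))² = (25 + 1/(-56 + 151))² = (25 + 1/95)² = (2376/95)² = 5645376/9025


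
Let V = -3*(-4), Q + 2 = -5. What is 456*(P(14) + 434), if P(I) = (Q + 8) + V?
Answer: 203832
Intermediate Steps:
Q = -7 (Q = -2 - 5 = -7)
V = 12
P(I) = 13 (P(I) = (-7 + 8) + 12 = 1 + 12 = 13)
456*(P(14) + 434) = 456*(13 + 434) = 456*447 = 203832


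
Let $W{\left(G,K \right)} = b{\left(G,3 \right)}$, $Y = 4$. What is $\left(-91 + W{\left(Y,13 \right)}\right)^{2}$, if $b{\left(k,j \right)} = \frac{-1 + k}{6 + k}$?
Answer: $\frac{822649}{100} \approx 8226.5$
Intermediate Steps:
$b{\left(k,j \right)} = \frac{-1 + k}{6 + k}$
$W{\left(G,K \right)} = \frac{-1 + G}{6 + G}$
$\left(-91 + W{\left(Y,13 \right)}\right)^{2} = \left(-91 + \frac{-1 + 4}{6 + 4}\right)^{2} = \left(-91 + \frac{1}{10} \cdot 3\right)^{2} = \left(-91 + \frac{3}{10}\right)^{2} = \left(- \frac{907}{10}\right)^{2} = \frac{822649}{100}$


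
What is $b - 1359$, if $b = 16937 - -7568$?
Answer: $23146$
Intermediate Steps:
$b = 24505$ ($b = 16937 + 7568 = 24505$)
$b - 1359 = 24505 - 1359 = 23146$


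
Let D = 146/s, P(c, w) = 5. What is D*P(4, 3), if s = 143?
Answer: 730/143 ≈ 5.1049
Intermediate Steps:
D = 146/143 ≈ 1.0210
D*P(4, 3) = (146/143)*5 = 730/143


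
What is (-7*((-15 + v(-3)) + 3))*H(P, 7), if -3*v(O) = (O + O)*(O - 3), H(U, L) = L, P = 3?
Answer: 1176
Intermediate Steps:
v(O) = -2*O*(-3 + O)/3 (v(O) = -(O + O)*(O - 3)/3 = -2*O*(-3 + O)/3)
(-7*((-15 + v(-3)) + 3))*H(P, 7) = -7*((-15 + (2/3)*(-3)*(3 - 1*(-3))) + 3)*7 = -7*((-15 + (2/3)*(-3)*(3 + 3)) + 3)*7 = -7*((-15 + (2/3)*(-3)*6) + 3)*7 = -7*((-15 - 12) + 3)*7 = -7*(-27 + 3)*7 = -7*(-24)*7 = 168*7 = 1176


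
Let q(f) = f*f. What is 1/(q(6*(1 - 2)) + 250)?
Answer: 1/286 ≈ 0.0034965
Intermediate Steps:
q(f) = f**2
1/(q(6*(1 - 2)) + 250) = 1/((6*(1 - 2))**2 + 250) = 1/((6*(-1))**2 + 250) = 1/((-6)**2 + 250) = 1/(36 + 250) = 1/286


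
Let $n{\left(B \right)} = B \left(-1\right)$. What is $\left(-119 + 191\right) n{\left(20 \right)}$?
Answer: $-1440$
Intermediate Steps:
$n{\left(B \right)} = - B$
$\left(-119 + 191\right) n{\left(20 \right)} = \left(-119 + 191\right) \left(\left(-1\right) 20\right) = 72 \left(-20\right) = -1440$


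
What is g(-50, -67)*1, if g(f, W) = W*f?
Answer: 3350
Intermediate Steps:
g(-50, -67)*1 = -67*(-50)*1 = 3350*1 = 3350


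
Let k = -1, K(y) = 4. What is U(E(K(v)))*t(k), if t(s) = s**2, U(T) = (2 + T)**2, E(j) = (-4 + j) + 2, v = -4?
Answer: 16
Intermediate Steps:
E(j) = -2 + j
U(E(K(v)))*t(k) = (2 + (-2 + 4))**2*(-1)**2 = (2 + 2)**2*1 = 4**2*1 = 16*1 = 16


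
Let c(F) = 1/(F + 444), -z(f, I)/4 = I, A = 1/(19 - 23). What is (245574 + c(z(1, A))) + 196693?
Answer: 196808816/445 ≈ 4.4227e+5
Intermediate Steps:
A = -¼ (A = 1/(-4) = -¼ ≈ -0.25000)
z(f, I) = -4*I
c(F) = 1/(444 + F)
(245574 + c(z(1, A))) + 196693 = (245574 + 1/(444 - 4*(-¼))) + 196693 = (245574 + 1/(444 + 1)) + 196693 = (245574 + 1/445) + 196693 = 109280431/445 + 196693 = 196808816/445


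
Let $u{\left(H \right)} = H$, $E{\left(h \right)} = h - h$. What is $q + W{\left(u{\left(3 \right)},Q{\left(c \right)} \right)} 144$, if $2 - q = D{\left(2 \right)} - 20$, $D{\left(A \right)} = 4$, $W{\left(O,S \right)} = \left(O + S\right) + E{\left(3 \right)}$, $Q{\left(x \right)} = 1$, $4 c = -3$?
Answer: $594$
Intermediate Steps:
$c = - \frac{3}{4}$ ($c = \frac{1}{4} \left(-3\right) = - \frac{3}{4} \approx -0.75$)
$E{\left(h \right)} = 0$
$W{\left(O,S \right)} = O + S$ ($W{\left(O,S \right)} = \left(O + S\right) + 0 = O + S$)
$q = 18$ ($q = 2 - \left(4 - 20\right) = 2 - -16 = 2 + 16 = 18$)
$q + W{\left(u{\left(3 \right)},Q{\left(c \right)} \right)} 144 = 18 + \left(3 + 1\right) 144 = 18 + 4 \cdot 144 = 18 + 576 = 594$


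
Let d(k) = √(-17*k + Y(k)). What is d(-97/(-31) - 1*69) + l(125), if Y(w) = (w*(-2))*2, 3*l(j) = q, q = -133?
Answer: -133/3 + √1329342/31 ≈ -7.1407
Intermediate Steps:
l(j) = -133/3 (l(j) = (⅓)*(-133) = -133/3)
Y(w) = -4*w (Y(w) = -2*w*2 = -4*w)
d(k) = √21*√(-k) (d(k) = √(-17*k - 4*k) = √(-21*k) = √21*√(-k))
d(-97/(-31) - 1*69) + l(125) = √21*√(-(-97/(-31) - 1*69)) - 133/3 = √21*√(-(-97*(-1/31) - 69)) - 133/3 = √21*√(-(97/31 - 69)) - 133/3 = √21*√(-1*(-2042/31)) - 133/3 = √21*√(2042/31) - 133/3 = √21*(√63302/31) - 133/3 = √1329342/31 - 133/3 = -133/3 + √1329342/31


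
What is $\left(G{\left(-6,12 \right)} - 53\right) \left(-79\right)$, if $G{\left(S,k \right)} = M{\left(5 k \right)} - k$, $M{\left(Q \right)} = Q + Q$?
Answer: $-4345$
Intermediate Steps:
$M{\left(Q \right)} = 2 Q$
$G{\left(S,k \right)} = 9 k$ ($G{\left(S,k \right)} = 2 \cdot 5 k - k = 10 k - k = 9 k$)
$\left(G{\left(-6,12 \right)} - 53\right) \left(-79\right) = \left(9 \cdot 12 - 53\right) \left(-79\right) = \left(108 - 53\right) \left(-79\right) = 55 \left(-79\right) = -4345$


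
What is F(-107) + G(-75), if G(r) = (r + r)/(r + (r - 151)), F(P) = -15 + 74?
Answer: 17909/301 ≈ 59.498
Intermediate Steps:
F(P) = 59
G(r) = 2*r/(-151 + 2*r) (G(r) = (2*r)/(r + (-151 + r)) = (2*r)/(-151 + 2*r) = 2*r/(-151 + 2*r))
F(-107) + G(-75) = 59 + 2*(-75)/(-151 + 2*(-75)) = 59 + 2*(-75)/(-151 - 150) = 59 + 2*(-75)/(-301) = 59 + 2*(-75)*(-1/301) = 59 + 150/301 = 17909/301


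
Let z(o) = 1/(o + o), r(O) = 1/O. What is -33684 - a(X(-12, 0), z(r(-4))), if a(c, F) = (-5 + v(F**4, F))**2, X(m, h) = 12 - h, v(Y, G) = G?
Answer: -33733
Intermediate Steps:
z(o) = 1/(2*o)
a(c, F) = (-5 + F)**2
-33684 - a(X(-12, 0), z(r(-4))) = -33684 - (-5 + 1/(2*(1/(-4))))**2 = -33684 - (-5 + 1/(2*(-1/4)))**2 = -33684 - (-5 + (1/2)*(-4))**2 = -33684 - (-5 - 2)**2 = -33684 - 1*(-7)**2 = -33684 - 1*49 = -33684 - 49 = -33733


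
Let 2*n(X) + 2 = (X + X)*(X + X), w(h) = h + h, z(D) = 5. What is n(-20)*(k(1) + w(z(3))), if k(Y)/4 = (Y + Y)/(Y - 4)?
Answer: 17578/3 ≈ 5859.3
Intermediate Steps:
w(h) = 2*h
k(Y) = 8*Y/(-4 + Y) (k(Y) = 4*((Y + Y)/(Y - 4)) = 4*((2*Y)/(-4 + Y)) = 4*(2*Y/(-4 + Y)) = 8*Y/(-4 + Y))
n(X) = -1 + 2*X² (n(X) = -1 + ((X + X)*(X + X))/2 = -1 + ((2*X)*(2*X))/2 = -1 + (4*X²)/2 = -1 + 2*X²)
n(-20)*(k(1) + w(z(3))) = (-1 + 2*(-20)²)*(8*1/(-4 + 1) + 2*5) = (-1 + 2*400)*(8*1/(-3) + 10) = (-1 + 800)*(8*1*(-⅓) + 10) = 799*(-8/3 + 10) = 799*(22/3) = 17578/3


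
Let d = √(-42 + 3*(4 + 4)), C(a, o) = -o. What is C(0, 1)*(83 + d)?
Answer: -83 - 3*I*√2 ≈ -83.0 - 4.2426*I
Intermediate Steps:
d = 3*I*√2 (d = √(-42 + 3*8) = √(-42 + 24) = √(-18) = 3*I*√2 ≈ 4.2426*I)
C(0, 1)*(83 + d) = (-1*1)*(83 + 3*I*√2) = -(83 + 3*I*√2) = -83 - 3*I*√2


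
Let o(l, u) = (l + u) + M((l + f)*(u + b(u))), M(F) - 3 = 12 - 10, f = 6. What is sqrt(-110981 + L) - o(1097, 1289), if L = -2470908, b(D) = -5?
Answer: -2391 + I*sqrt(2581889) ≈ -2391.0 + 1606.8*I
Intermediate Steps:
M(F) = 5 (M(F) = 3 + (12 - 10) = 3 + 2 = 5)
o(l, u) = 5 + l + u (o(l, u) = (l + u) + 5 = 5 + l + u)
sqrt(-110981 + L) - o(1097, 1289) = sqrt(-110981 - 2470908) - (5 + 1097 + 1289) = sqrt(-2581889) - 1*2391 = I*sqrt(2581889) - 2391 = -2391 + I*sqrt(2581889)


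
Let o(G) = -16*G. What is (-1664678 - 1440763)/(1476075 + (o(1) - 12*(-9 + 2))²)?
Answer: -3105441/1480699 ≈ -2.0973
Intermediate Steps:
(-1664678 - 1440763)/(1476075 + (o(1) - 12*(-9 + 2))²) = (-1664678 - 1440763)/(1476075 + (-16*1 - 12*(-9 + 2))²) = -3105441/(1476075 + (-16 - 12*(-7))²) = -3105441/(1476075 + (-16 + 84)²) = -3105441/(1476075 + 68²) = -3105441/(1476075 + 4624) = -3105441/1480699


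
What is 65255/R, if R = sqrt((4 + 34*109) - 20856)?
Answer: -65255*I*sqrt(17146)/17146 ≈ -498.35*I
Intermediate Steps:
R = I*sqrt(17146) (R = sqrt((4 + 3706) - 20856) = sqrt(3710 - 20856) = sqrt(-17146) = I*sqrt(17146) ≈ 130.94*I)
65255/R = 65255/((I*sqrt(17146))) = 65255*(-I*sqrt(17146)/17146) = -65255*I*sqrt(17146)/17146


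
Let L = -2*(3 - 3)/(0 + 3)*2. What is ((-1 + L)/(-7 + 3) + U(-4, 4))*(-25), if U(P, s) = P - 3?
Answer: 675/4 ≈ 168.75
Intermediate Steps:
U(P, s) = -3 + P
L = 0 (L = -0/3*2 = -2*0*2 = 0*2 = 0)
((-1 + L)/(-7 + 3) + U(-4, 4))*(-25) = ((-1 + 0)/(-7 + 3) + (-3 - 4))*(-25) = (-1/(-4) - 7)*(-25) = (-1*(-¼) - 7)*(-25) = (¼ - 7)*(-25) = -27/4*(-25) = 675/4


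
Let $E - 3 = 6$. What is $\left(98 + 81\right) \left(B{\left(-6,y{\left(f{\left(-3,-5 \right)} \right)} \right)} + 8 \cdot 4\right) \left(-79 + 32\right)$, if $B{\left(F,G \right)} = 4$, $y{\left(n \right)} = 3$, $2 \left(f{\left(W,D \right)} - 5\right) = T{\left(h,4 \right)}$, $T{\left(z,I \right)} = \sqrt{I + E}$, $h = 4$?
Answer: $-302868$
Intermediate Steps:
$E = 9$ ($E = 3 + 6 = 9$)
$T{\left(z,I \right)} = \sqrt{9 + I}$ ($T{\left(z,I \right)} = \sqrt{I + 9} = \sqrt{9 + I}$)
$f{\left(W,D \right)} = 5 + \frac{\sqrt{13}}{2}$ ($f{\left(W,D \right)} = 5 + \frac{\sqrt{9 + 4}}{2} = 5 + \frac{\sqrt{13}}{2}$)
$\left(98 + 81\right) \left(B{\left(-6,y{\left(f{\left(-3,-5 \right)} \right)} \right)} + 8 \cdot 4\right) \left(-79 + 32\right) = \left(98 + 81\right) \left(4 + 8 \cdot 4\right) \left(-79 + 32\right) = 179 \left(4 + 32\right) \left(-47\right) = 179 \cdot 36 \left(-47\right) = 179 \left(-1692\right) = -302868$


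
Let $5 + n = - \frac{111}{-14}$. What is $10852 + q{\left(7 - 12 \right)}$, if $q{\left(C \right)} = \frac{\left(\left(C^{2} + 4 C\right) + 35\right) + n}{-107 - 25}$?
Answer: $\frac{20053895}{1848} \approx 10852.0$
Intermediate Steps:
$n = \frac{41}{14}$ ($n = -5 - \frac{111}{-14} = -5 - - \frac{111}{14} = -5 + \frac{111}{14} = \frac{41}{14} \approx 2.9286$)
$q{\left(C \right)} = - \frac{177}{616} - \frac{C}{33} - \frac{C^{2}}{132}$ ($q{\left(C \right)} = \frac{\left(\left(C^{2} + 4 C\right) + 35\right) + \frac{41}{14}}{-107 - 25} = \frac{\left(35 + C^{2} + 4 C\right) + \frac{41}{14}}{-132} = \left(\frac{531}{14} + C^{2} + 4 C\right) \left(- \frac{1}{132}\right) = - \frac{177}{616} - \frac{C}{33} - \frac{C^{2}}{132}$)
$10852 + q{\left(7 - 12 \right)} = 10852 - \left(\frac{177}{616} + \frac{7 - 12}{33} + \frac{\left(7 - 12\right)^{2}}{132}\right) = 10852 - \left(\frac{251}{1848} + \frac{25}{132}\right) = 10852 - \frac{601}{1848} = \frac{20053895}{1848}$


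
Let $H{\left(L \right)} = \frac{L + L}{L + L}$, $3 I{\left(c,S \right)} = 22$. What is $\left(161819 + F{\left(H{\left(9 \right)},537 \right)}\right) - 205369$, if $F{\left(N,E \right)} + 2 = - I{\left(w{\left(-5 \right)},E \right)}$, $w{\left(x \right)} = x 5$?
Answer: $- \frac{130678}{3} \approx -43559.0$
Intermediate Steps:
$w{\left(x \right)} = 5 x$
$I{\left(c,S \right)} = \frac{22}{3}$ ($I{\left(c,S \right)} = \frac{1}{3} \cdot 22 = \frac{22}{3}$)
$H{\left(L \right)} = 1$ ($H{\left(L \right)} = \frac{2 L}{2 L} = 2 L \frac{1}{2 L} = 1$)
$F{\left(N,E \right)} = - \frac{28}{3}$ ($F{\left(N,E \right)} = -2 - \frac{22}{3} = - \frac{28}{3}$)
$\left(161819 + F{\left(H{\left(9 \right)},537 \right)}\right) - 205369 = \left(161819 - \frac{28}{3}\right) - 205369 = \frac{485429}{3} - 205369 = - \frac{130678}{3}$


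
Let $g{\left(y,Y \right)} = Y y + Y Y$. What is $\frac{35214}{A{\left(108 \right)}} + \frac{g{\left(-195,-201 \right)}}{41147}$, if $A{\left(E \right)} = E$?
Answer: $\frac{242924471}{740646} \approx 327.99$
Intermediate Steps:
$g{\left(y,Y \right)} = Y^{2} + Y y$ ($g{\left(y,Y \right)} = Y y + Y^{2} = Y^{2} + Y y$)
$\frac{35214}{A{\left(108 \right)}} + \frac{g{\left(-195,-201 \right)}}{41147} = \frac{35214}{108} + \frac{\left(-201\right) \left(-201 - 195\right)}{41147} = 35214 \cdot \frac{1}{108} + \left(-201\right) \left(-396\right) \frac{1}{41147} = \frac{5869}{18} + 79596 \cdot \frac{1}{41147} = \frac{5869}{18} + \frac{79596}{41147} = \frac{242924471}{740646}$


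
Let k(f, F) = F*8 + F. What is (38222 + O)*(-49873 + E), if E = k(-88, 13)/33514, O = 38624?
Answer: -4940144433455/1289 ≈ -3.8325e+9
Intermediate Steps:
k(f, F) = 9*F (k(f, F) = 8*F + F = 9*F)
E = 9/2578 (E = (9*13)/33514 = 117*(1/33514) = 9/2578 ≈ 0.0034911)
(38222 + O)*(-49873 + E) = (38222 + 38624)*(-49873 + 9/2578) = 76846*(-128572585/2578) = -4940144433455/1289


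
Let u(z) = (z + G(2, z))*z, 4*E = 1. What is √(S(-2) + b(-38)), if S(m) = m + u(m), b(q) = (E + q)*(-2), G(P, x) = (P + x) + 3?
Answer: √286/2 ≈ 8.4558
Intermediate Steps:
G(P, x) = 3 + P + x
E = ¼ (E = (¼)*1 = ¼ ≈ 0.25000)
b(q) = -½ - 2*q (b(q) = (¼ + q)*(-2) = -½ - 2*q)
u(z) = z*(5 + 2*z) (u(z) = (z + (3 + 2 + z))*z = (z + (5 + z))*z = (5 + 2*z)*z = z*(5 + 2*z))
S(m) = m + m*(5 + 2*m)
√(S(-2) + b(-38)) = √(2*(-2)*(3 - 2) + (-½ - 2*(-38))) = √(2*(-2)*1 + (-½ + 76)) = √(-4 + 151/2) = √(143/2) = √286/2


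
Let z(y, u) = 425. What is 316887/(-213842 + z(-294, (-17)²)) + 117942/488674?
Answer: -21613935004/17381889843 ≈ -1.2435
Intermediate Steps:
316887/(-213842 + z(-294, (-17)²)) + 117942/488674 = 316887/(-213842 + 425) + 117942/488674 = 316887/(-213417) + 117942*(1/488674) = 316887*(-1/213417) + 58971/244337 = -105629/71139 + 58971/244337 = -21613935004/17381889843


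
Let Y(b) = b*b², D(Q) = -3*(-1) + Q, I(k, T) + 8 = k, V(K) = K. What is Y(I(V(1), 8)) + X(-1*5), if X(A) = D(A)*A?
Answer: -333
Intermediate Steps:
I(k, T) = -8 + k
D(Q) = 3 + Q
X(A) = A*(3 + A) (X(A) = (3 + A)*A = A*(3 + A))
Y(b) = b³
Y(I(V(1), 8)) + X(-1*5) = (-8 + 1)³ + (-1*5)*(3 - 1*5) = (-7)³ - 5*(3 - 5) = -343 - 5*(-2) = -343 + 10 = -333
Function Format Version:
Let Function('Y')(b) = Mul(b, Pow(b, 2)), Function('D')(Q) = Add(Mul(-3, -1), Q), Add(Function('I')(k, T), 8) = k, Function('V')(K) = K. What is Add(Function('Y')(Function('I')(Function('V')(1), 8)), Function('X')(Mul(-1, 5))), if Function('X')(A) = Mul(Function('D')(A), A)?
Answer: -333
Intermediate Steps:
Function('I')(k, T) = Add(-8, k)
Function('D')(Q) = Add(3, Q)
Function('X')(A) = Mul(A, Add(3, A)) (Function('X')(A) = Mul(Add(3, A), A) = Mul(A, Add(3, A)))
Function('Y')(b) = Pow(b, 3)
Add(Function('Y')(Function('I')(Function('V')(1), 8)), Function('X')(Mul(-1, 5))) = Add(Pow(Add(-8, 1), 3), Mul(Mul(-1, 5), Add(3, Mul(-1, 5)))) = Add(Pow(-7, 3), Mul(-5, Add(3, -5))) = Add(-343, Mul(-5, -2)) = Add(-343, 10) = -333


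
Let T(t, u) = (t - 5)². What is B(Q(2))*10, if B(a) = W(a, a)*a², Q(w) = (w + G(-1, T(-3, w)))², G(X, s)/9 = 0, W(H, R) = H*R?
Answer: 2560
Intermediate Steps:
T(t, u) = (-5 + t)²
G(X, s) = 0 (G(X, s) = 9*0 = 0)
Q(w) = w² (Q(w) = (w + 0)² = w²)
B(a) = a⁴ (B(a) = (a*a)*a² = a²*a² = a⁴)
B(Q(2))*10 = (2²)⁴*10 = 4⁴*10 = 256*10 = 2560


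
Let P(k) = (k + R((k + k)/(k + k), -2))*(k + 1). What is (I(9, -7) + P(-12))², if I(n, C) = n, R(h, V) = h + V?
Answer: 23104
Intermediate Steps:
R(h, V) = V + h
P(k) = (1 + k)*(-1 + k) (P(k) = (k + (-2 + (k + k)/(k + k)))*(k + 1) = (k + (-2 + (2*k)/((2*k))))*(1 + k) = (k + (-2 + (2*k)*(1/(2*k))))*(1 + k) = (k + (-2 + 1))*(1 + k) = (k - 1)*(1 + k) = (-1 + k)*(1 + k) = (1 + k)*(-1 + k))
(I(9, -7) + P(-12))² = (9 + (-1 + (-12)²))² = (9 + (-1 + 144))² = (9 + 143)² = 152² = 23104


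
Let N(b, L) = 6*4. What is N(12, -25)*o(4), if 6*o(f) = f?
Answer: 16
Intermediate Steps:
o(f) = f/6
N(b, L) = 24
N(12, -25)*o(4) = 24*((1/6)*4) = 24*(2/3) = 16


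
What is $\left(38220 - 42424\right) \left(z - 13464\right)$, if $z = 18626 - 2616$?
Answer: $-10703384$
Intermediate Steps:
$z = 16010$ ($z = 18626 - 2616 = 16010$)
$\left(38220 - 42424\right) \left(z - 13464\right) = \left(38220 - 42424\right) \left(16010 - 13464\right) = \left(-4204\right) 2546 = -10703384$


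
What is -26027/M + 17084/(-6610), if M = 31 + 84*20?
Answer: -100634597/5654855 ≈ -17.796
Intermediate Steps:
M = 1711 (M = 31 + 1680 = 1711)
-26027/M + 17084/(-6610) = -26027/1711 + 17084/(-6610) = -26027*1/1711 + 17084*(-1/6610) = -26027/1711 - 8542/3305 = -100634597/5654855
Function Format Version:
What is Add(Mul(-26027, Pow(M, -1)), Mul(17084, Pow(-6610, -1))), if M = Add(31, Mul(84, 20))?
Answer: Rational(-100634597, 5654855) ≈ -17.796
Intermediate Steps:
M = 1711 (M = Add(31, 1680) = 1711)
Add(Mul(-26027, Pow(M, -1)), Mul(17084, Pow(-6610, -1))) = Add(Mul(-26027, Pow(1711, -1)), Mul(17084, Pow(-6610, -1))) = Add(Mul(-26027, Rational(1, 1711)), Mul(17084, Rational(-1, 6610))) = Add(Rational(-26027, 1711), Rational(-8542, 3305)) = Rational(-100634597, 5654855)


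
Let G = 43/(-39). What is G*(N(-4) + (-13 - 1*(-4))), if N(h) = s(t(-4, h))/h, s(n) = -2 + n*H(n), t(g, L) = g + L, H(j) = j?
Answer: 2107/78 ≈ 27.013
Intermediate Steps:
t(g, L) = L + g
G = -43/39 (G = 43*(-1/39) = -43/39 ≈ -1.1026)
s(n) = -2 + n² (s(n) = -2 + n*n = -2 + n²)
N(h) = (-2 + (-4 + h)²)/h (N(h) = (-2 + (h - 4)²)/h = (-2 + (-4 + h)²)/h)
G*(N(-4) + (-13 - 1*(-4))) = -43*((-2 + (-4 - 4)²)/(-4) + (-13 - 1*(-4)))/39 = -43*(-(-2 + (-8)²)/4 + (-13 + 4))/39 = -43*(-(-2 + 64)/4 - 9)/39 = -43*(-¼*62 - 9)/39 = -43*(-31/2 - 9)/39 = -43/39*(-49/2) = 2107/78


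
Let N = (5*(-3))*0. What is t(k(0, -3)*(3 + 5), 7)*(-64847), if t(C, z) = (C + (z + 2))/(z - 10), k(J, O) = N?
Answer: 194541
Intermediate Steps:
N = 0 (N = -15*0 = 0)
k(J, O) = 0
t(C, z) = (2 + C + z)/(-10 + z) (t(C, z) = (C + (2 + z))/(-10 + z) = (2 + C + z)/(-10 + z))
t(k(0, -3)*(3 + 5), 7)*(-64847) = ((2 + 0*(3 + 5) + 7)/(-10 + 7))*(-64847) = ((2 + 0*8 + 7)/(-3))*(-64847) = -(2 + 0 + 7)/3*(-64847) = -1/3*9*(-64847) = -3*(-64847) = 194541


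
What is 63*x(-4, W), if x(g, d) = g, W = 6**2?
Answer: -252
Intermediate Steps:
W = 36
63*x(-4, W) = 63*(-4) = -252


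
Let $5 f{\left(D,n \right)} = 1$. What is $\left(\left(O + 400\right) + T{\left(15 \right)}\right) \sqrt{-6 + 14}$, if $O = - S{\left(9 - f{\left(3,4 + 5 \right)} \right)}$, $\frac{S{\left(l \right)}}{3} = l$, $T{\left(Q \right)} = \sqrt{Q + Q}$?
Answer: $4 \sqrt{15} + \frac{3736 \sqrt{2}}{5} \approx 1072.2$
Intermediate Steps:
$f{\left(D,n \right)} = \frac{1}{5}$ ($f{\left(D,n \right)} = \frac{1}{5} \cdot 1 = \frac{1}{5}$)
$T{\left(Q \right)} = \sqrt{2} \sqrt{Q}$ ($T{\left(Q \right)} = \sqrt{2 Q} = \sqrt{2} \sqrt{Q}$)
$S{\left(l \right)} = 3 l$
$O = - \frac{132}{5}$ ($O = - 3 \left(9 - \frac{1}{5}\right) = - \frac{3 \cdot 44}{5} = \left(-1\right) \frac{132}{5} = - \frac{132}{5} \approx -26.4$)
$\left(\left(O + 400\right) + T{\left(15 \right)}\right) \sqrt{-6 + 14} = \left(\left(- \frac{132}{5} + 400\right) + \sqrt{2} \sqrt{15}\right) \sqrt{-6 + 14} = \left(\frac{1868}{5} + \sqrt{30}\right) \sqrt{8} = \left(\frac{1868}{5} + \sqrt{30}\right) 2 \sqrt{2} = 2 \sqrt{2} \left(\frac{1868}{5} + \sqrt{30}\right)$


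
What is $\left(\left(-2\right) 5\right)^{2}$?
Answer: $100$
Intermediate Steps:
$\left(\left(-2\right) 5\right)^{2} = \left(-10\right)^{2} = 100$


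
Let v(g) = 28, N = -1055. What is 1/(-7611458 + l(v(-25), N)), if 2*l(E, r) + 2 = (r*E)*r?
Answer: 1/7970891 ≈ 1.2546e-7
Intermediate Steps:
l(E, r) = -1 + E*r²/2 (l(E, r) = -1 + ((r*E)*r)/2 = -1 + ((E*r)*r)/2 = -1 + (E*r²)/2 = -1 + E*r²/2)
1/(-7611458 + l(v(-25), N)) = 1/(-7611458 + (-1 + (½)*28*(-1055)²)) = 1/(-7611458 + (-1 + (½)*28*1113025)) = 1/(-7611458 + (-1 + 15582350)) = 1/(-7611458 + 15582349) = 1/7970891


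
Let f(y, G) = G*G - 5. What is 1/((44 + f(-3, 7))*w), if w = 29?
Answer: 1/2552 ≈ 0.00039185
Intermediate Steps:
f(y, G) = -5 + G² (f(y, G) = G² - 5 = -5 + G²)
1/((44 + f(-3, 7))*w) = 1/((44 + (-5 + 7²))*29) = 1/((44 + (-5 + 49))*29) = 1/((44 + 44)*29) = 1/(88*29) = 1/2552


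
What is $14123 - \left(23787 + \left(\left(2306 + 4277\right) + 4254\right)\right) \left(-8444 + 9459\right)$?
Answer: $-35129237$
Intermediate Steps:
$14123 - \left(23787 + \left(\left(2306 + 4277\right) + 4254\right)\right) \left(-8444 + 9459\right) = 14123 - \left(23787 + \left(6583 + 4254\right)\right) 1015 = 14123 - \left(23787 + 10837\right) 1015 = 14123 - 34624 \cdot 1015 = 14123 - 35143360 = -35129237$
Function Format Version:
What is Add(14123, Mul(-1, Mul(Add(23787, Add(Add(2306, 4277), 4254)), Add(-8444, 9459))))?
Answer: -35129237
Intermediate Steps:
Add(14123, Mul(-1, Mul(Add(23787, Add(Add(2306, 4277), 4254)), Add(-8444, 9459)))) = Add(14123, Mul(-1, Mul(Add(23787, Add(6583, 4254)), 1015))) = Add(14123, Mul(-1, Mul(Add(23787, 10837), 1015))) = Add(14123, Mul(-1, Mul(34624, 1015))) = Add(14123, Mul(-1, 35143360)) = Add(14123, -35143360) = -35129237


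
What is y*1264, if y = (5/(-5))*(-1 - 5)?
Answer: 7584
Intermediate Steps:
y = 6 (y = (5*(-1/5))*(-6) = -1*(-6) = 6)
y*1264 = 6*1264 = 7584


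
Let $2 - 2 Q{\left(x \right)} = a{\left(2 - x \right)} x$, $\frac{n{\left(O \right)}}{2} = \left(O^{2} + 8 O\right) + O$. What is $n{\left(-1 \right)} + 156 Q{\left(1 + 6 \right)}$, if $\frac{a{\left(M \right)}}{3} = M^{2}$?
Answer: $-40810$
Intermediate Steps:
$n{\left(O \right)} = 2 O^{2} + 18 O$ ($n{\left(O \right)} = 2 \left(\left(O^{2} + 8 O\right) + O\right) = 2 \left(O^{2} + 9 O\right) = 2 O^{2} + 18 O$)
$a{\left(M \right)} = 3 M^{2}$
$Q{\left(x \right)} = 1 - \frac{3 x \left(2 - x\right)^{2}}{2}$ ($Q{\left(x \right)} = 1 - \frac{3 \left(2 - x\right)^{2} x}{2} = 1 - \frac{3 x \left(2 - x\right)^{2}}{2}$)
$n{\left(-1 \right)} + 156 Q{\left(1 + 6 \right)} = 2 \left(-1\right) \left(9 - 1\right) + 156 \left(1 - \frac{3 \left(1 + 6\right) \left(-2 + \left(1 + 6\right)\right)^{2}}{2}\right) = 2 \left(-1\right) 8 + 156 \left(1 - \frac{21 \left(-2 + 7\right)^{2}}{2}\right) = -16 + 156 \left(1 - \frac{21 \cdot 5^{2}}{2}\right) = -16 + 156 \left(1 - \frac{21}{2} \cdot 25\right) = -16 + 156 \left(1 - \frac{525}{2}\right) = -16 + 156 \left(- \frac{523}{2}\right) = -16 - 40794 = -40810$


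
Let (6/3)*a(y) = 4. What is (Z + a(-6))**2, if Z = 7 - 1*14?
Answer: 25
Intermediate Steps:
a(y) = 2 (a(y) = (1/2)*4 = 2)
Z = -7 (Z = 7 - 14 = -7)
(Z + a(-6))**2 = (-7 + 2)**2 = (-5)**2 = 25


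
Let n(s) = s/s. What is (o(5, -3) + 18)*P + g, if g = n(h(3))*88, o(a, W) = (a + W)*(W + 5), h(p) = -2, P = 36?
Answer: 880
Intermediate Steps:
o(a, W) = (5 + W)*(W + a) (o(a, W) = (W + a)*(5 + W) = (5 + W)*(W + a))
n(s) = 1
g = 88 (g = 1*88 = 88)
(o(5, -3) + 18)*P + g = (((-3)² + 5*(-3) + 5*5 - 3*5) + 18)*36 + 88 = ((9 - 15 + 25 - 15) + 18)*36 + 88 = (4 + 18)*36 + 88 = 22*36 + 88 = 792 + 88 = 880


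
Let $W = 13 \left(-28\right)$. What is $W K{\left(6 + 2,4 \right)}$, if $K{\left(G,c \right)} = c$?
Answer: $-1456$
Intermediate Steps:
$W = -364$
$W K{\left(6 + 2,4 \right)} = \left(-364\right) 4 = -1456$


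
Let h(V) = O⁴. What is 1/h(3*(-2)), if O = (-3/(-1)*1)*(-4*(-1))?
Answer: 1/20736 ≈ 4.8225e-5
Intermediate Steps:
O = 12 (O = (-3*(-1)*1)*4 = (3*1)*4 = 3*4 = 12)
h(V) = 20736 (h(V) = 12⁴ = 20736)
1/h(3*(-2)) = 1/20736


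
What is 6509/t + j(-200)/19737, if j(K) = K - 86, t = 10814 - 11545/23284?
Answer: 2919242462306/4969414051047 ≈ 0.58744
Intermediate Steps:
t = 251781631/23284 (t = 10814 - 11545*1/23284 = 10814 - 11545/23284 = 251781631/23284 ≈ 10814.)
j(K) = -86 + K
6509/t + j(-200)/19737 = 6509/(251781631/23284) + (-86 - 200)/19737 = 6509*(23284/251781631) - 286*1/19737 = 151555556/251781631 - 286/19737 = 2919242462306/4969414051047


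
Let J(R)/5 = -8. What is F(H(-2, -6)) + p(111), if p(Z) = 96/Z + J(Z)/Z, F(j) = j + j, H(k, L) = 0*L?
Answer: 56/111 ≈ 0.50450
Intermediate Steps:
J(R) = -40 (J(R) = 5*(-8) = -40)
H(k, L) = 0
F(j) = 2*j
p(Z) = 56/Z (p(Z) = 96/Z - 40/Z = 56/Z)
F(H(-2, -6)) + p(111) = 2*0 + 56/111 = 0 + 56*(1/111) = 0 + 56/111 = 56/111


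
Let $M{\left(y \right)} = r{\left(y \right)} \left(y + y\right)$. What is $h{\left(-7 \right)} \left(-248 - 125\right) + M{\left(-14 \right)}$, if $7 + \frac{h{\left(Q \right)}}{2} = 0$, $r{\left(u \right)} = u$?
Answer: $5614$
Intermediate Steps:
$h{\left(Q \right)} = -14$ ($h{\left(Q \right)} = -14 + 2 \cdot 0 = -14 + 0 = -14$)
$M{\left(y \right)} = 2 y^{2}$ ($M{\left(y \right)} = y \left(y + y\right) = y 2 y = 2 y^{2}$)
$h{\left(-7 \right)} \left(-248 - 125\right) + M{\left(-14 \right)} = - 14 \left(-248 - 125\right) + 2 \left(-14\right)^{2} = - 14 \left(-248 - 125\right) + 2 \cdot 196 = \left(-14\right) \left(-373\right) + 392 = 5222 + 392 = 5614$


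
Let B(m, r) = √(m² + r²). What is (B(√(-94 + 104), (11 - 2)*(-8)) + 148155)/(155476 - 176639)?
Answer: -148155/21163 - 7*√106/21163 ≈ -7.0041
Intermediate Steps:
(B(√(-94 + 104), (11 - 2)*(-8)) + 148155)/(155476 - 176639) = (√((√(-94 + 104))² + ((11 - 2)*(-8))²) + 148155)/(155476 - 176639) = (√((√10)² + (9*(-8))²) + 148155)/(-21163) = (√(10 + (-72)²) + 148155)*(-1/21163) = (√(10 + 5184) + 148155)*(-1/21163) = (√5194 + 148155)*(-1/21163) = (7*√106 + 148155)*(-1/21163) = (148155 + 7*√106)*(-1/21163) = -148155/21163 - 7*√106/21163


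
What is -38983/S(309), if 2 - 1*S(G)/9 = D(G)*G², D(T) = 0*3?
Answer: -38983/18 ≈ -2165.7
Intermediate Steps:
D(T) = 0
S(G) = 18 (S(G) = 18 - 0*G² = 18 - 9*0 = 18 + 0 = 18)
-38983/S(309) = -38983/18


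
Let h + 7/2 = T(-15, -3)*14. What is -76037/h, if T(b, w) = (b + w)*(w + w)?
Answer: -152074/3017 ≈ -50.406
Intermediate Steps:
T(b, w) = 2*w*(b + w) (T(b, w) = (b + w)*(2*w) = 2*w*(b + w))
h = 3017/2 (h = -7/2 + (2*(-3)*(-15 - 3))*14 = -7/2 + (2*(-3)*(-18))*14 = -7/2 + 108*14 = -7/2 + 1512 = 3017/2 ≈ 1508.5)
-76037/h = -76037/3017/2 = -76037*2/3017 = -152074/3017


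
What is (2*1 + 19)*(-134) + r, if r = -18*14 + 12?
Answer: -3054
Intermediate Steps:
r = -240 (r = -252 + 12 = -240)
(2*1 + 19)*(-134) + r = (2*1 + 19)*(-134) - 240 = (2 + 19)*(-134) - 240 = 21*(-134) - 240 = -2814 - 240 = -3054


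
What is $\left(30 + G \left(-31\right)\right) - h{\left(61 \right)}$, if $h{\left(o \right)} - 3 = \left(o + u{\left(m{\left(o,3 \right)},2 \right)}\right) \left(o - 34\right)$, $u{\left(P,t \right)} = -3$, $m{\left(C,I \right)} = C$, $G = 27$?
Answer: $-2376$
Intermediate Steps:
$h{\left(o \right)} = 3 + \left(-34 + o\right) \left(-3 + o\right)$ ($h{\left(o \right)} = 3 + \left(o - 3\right) \left(o - 34\right) = 3 + \left(-3 + o\right) \left(-34 + o\right) = 3 + \left(-34 + o\right) \left(-3 + o\right)$)
$\left(30 + G \left(-31\right)\right) - h{\left(61 \right)} = \left(30 + 27 \left(-31\right)\right) - \left(105 + 61^{2} - 2257\right) = \left(30 - 837\right) - \left(105 + 3721 - 2257\right) = -807 - 1569 = -2376$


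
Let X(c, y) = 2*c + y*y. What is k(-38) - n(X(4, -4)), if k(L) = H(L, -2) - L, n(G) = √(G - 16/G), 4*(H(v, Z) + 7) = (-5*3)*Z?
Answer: 77/2 - √210/3 ≈ 33.670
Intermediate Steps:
H(v, Z) = -7 - 15*Z/4 (H(v, Z) = -7 + ((-5*3)*Z)/4 = -7 + (-15*Z)/4 = -7 - 15*Z/4)
X(c, y) = y² + 2*c (X(c, y) = 2*c + y² = y² + 2*c)
k(L) = ½ - L (k(L) = (-7 - 15/4*(-2)) - L = (-7 + 15/2) - L = ½ - L)
k(-38) - n(X(4, -4)) = (½ - 1*(-38)) - √(((-4)² + 2*4) - 16/((-4)² + 2*4)) = (½ + 38) - √((16 + 8) - 16/(16 + 8)) = 77/2 - √(24 - 16/24) = 77/2 - √(24 - 16*1/24) = 77/2 - √(24 - ⅔) = 77/2 - √(70/3) = 77/2 - √210/3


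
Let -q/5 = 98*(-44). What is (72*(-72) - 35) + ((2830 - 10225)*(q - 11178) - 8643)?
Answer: -76788752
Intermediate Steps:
q = 21560 (q = -490*(-44) = -5*(-4312) = 21560)
(72*(-72) - 35) + ((2830 - 10225)*(q - 11178) - 8643) = (72*(-72) - 35) + ((2830 - 10225)*(21560 - 11178) - 8643) = (-5184 - 35) + (-7395*10382 - 8643) = -5219 + (-76774890 - 8643) = -5219 - 76783533 = -76788752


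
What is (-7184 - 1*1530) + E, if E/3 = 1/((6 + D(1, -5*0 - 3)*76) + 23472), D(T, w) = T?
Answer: -205249553/23554 ≈ -8714.0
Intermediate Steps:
E = 3/23554 (E = 3/((6 + 1*76) + 23472) = 3/((6 + 76) + 23472) = 3/(82 + 23472) = 3/23554 ≈ 0.00012737)
(-7184 - 1*1530) + E = (-7184 - 1*1530) + 3/23554 = (-7184 - 1530) + 3/23554 = -8714 + 3/23554 = -205249553/23554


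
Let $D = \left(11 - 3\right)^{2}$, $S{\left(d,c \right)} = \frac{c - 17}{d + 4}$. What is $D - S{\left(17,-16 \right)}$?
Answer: $\frac{459}{7} \approx 65.571$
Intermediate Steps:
$S{\left(d,c \right)} = \frac{-17 + c}{4 + d}$
$D = 64$ ($D = 8^{2} = 64$)
$D - S{\left(17,-16 \right)} = 64 - \frac{-17 - 16}{4 + 17} = 64 - \frac{1}{21} \left(-33\right) = 64 - - \frac{11}{7} = 64 + \frac{11}{7} = \frac{459}{7}$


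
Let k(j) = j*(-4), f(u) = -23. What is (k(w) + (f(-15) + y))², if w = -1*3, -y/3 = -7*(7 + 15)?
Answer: 203401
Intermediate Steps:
y = 462 (y = -(-21)*(7 + 15) = -(-21)*22 = -3*(-154) = 462)
w = -3
k(j) = -4*j
(k(w) + (f(-15) + y))² = (-4*(-3) + (-23 + 462))² = (12 + 439)² = 451² = 203401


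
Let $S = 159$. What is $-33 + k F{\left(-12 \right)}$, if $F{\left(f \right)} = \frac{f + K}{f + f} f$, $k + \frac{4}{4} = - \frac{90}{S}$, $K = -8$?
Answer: $- \frac{919}{53} \approx -17.34$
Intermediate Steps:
$k = - \frac{83}{53}$ ($k = -1 - \frac{90}{159} = -1 - \frac{30}{53} = - \frac{83}{53} \approx -1.566$)
$F{\left(f \right)} = -4 + \frac{f}{2}$ ($F{\left(f \right)} = \frac{f - 8}{f + f} f = \frac{-8 + f}{2 f} f = -4 + \frac{f}{2}$)
$-33 + k F{\left(-12 \right)} = -33 - \frac{83 \left(-4 + \frac{1}{2} \left(-12\right)\right)}{53} = -33 - \frac{83 \left(-4 - 6\right)}{53} = -33 - - \frac{830}{53} = -33 + \frac{830}{53} = - \frac{919}{53}$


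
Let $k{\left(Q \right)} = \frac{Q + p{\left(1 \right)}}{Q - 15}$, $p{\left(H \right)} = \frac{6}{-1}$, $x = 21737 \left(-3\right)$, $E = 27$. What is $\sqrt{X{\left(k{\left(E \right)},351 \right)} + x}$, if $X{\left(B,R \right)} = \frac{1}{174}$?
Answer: $\frac{i \sqrt{1974328062}}{174} \approx 255.36 i$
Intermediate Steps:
$x = -65211$
$p{\left(H \right)} = -6$ ($p{\left(H \right)} = 6 \left(-1\right) = -6$)
$k{\left(Q \right)} = \frac{-6 + Q}{-15 + Q}$ ($k{\left(Q \right)} = \frac{Q - 6}{Q - 15} = \frac{-6 + Q}{-15 + Q}$)
$X{\left(B,R \right)} = \frac{1}{174}$
$\sqrt{X{\left(k{\left(E \right)},351 \right)} + x} = \sqrt{\frac{1}{174} - 65211} = \sqrt{- \frac{11346713}{174}} = \frac{i \sqrt{1974328062}}{174}$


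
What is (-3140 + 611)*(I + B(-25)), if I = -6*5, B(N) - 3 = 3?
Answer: 60696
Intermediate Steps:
B(N) = 6 (B(N) = 3 + 3 = 6)
I = -30
(-3140 + 611)*(I + B(-25)) = (-3140 + 611)*(-30 + 6) = -2529*(-24) = 60696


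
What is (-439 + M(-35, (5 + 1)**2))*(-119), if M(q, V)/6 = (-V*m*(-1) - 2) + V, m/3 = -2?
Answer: 182189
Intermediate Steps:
m = -6 (m = 3*(-2) = -6)
M(q, V) = -12 - 30*V (M(q, V) = 6*((-V*(-6)*(-1) - 2) + V) = 6*((-(-6*V)*(-1) - 2) + V) = 6*((-6*V - 2) + V) = 6*((-2 - 6*V) + V) = 6*(-2 - 5*V) = -12 - 30*V)
(-439 + M(-35, (5 + 1)**2))*(-119) = (-439 + (-12 - 30*(5 + 1)**2))*(-119) = (-439 + (-12 - 30*6**2))*(-119) = (-439 + (-12 - 30*36))*(-119) = (-439 + (-12 - 1080))*(-119) = (-439 - 1092)*(-119) = -1531*(-119) = 182189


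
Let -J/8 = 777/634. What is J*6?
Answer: -18648/317 ≈ -58.826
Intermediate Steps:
J = -3108/317 (J = -6216/634 = -8*777/634 = -3108/317 ≈ -9.8044)
J*6 = -3108/317*6 = -18648/317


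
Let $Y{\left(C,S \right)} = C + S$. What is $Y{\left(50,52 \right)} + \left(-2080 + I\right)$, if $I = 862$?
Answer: $-1116$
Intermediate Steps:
$Y{\left(50,52 \right)} + \left(-2080 + I\right) = \left(50 + 52\right) + \left(-2080 + 862\right) = 102 - 1218 = -1116$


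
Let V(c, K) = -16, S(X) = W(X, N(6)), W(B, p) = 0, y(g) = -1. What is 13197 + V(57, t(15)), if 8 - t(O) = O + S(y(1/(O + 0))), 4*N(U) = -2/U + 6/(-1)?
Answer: 13181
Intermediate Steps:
N(U) = -3/2 - 1/(2*U) (N(U) = (-2/U + 6/(-1))/4 = (-2/U + 6*(-1))/4 = (-2/U - 6)/4 = (-6 - 2/U)/4 = -3/2 - 1/(2*U))
S(X) = 0
t(O) = 8 - O (t(O) = 8 - (O + 0) = 8 - O)
13197 + V(57, t(15)) = 13197 - 16 = 13181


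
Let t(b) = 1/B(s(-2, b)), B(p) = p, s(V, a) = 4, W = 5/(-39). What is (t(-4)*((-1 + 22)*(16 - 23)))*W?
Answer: 245/52 ≈ 4.7115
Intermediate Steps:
W = -5/39 (W = 5*(-1/39) = -5/39 ≈ -0.12821)
t(b) = ¼ (t(b) = 1/4 = ¼)
(t(-4)*((-1 + 22)*(16 - 23)))*W = (((-1 + 22)*(16 - 23))/4)*(-5/39) = ((21*(-7))/4)*(-5/39) = ((¼)*(-147))*(-5/39) = -147/4*(-5/39) = 245/52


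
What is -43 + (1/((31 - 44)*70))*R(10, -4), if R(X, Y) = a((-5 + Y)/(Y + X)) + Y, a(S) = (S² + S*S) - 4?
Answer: -11179/260 ≈ -42.996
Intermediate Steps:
a(S) = -4 + 2*S² (a(S) = (S² + S²) - 4 = 2*S² - 4 = -4 + 2*S²)
R(X, Y) = -4 + Y + 2*(-5 + Y)²/(X + Y)² (R(X, Y) = (-4 + 2*((-5 + Y)/(Y + X))²) + Y = (-4 + 2*((-5 + Y)/(X + Y))²) + Y = (-4 + 2*((-5 + Y)²/(X + Y)²)) + Y = (-4 + 2*(-5 + Y)²/(X + Y)²) + Y = -4 + Y + 2*(-5 + Y)²/(X + Y)²)
-43 + (1/((31 - 44)*70))*R(10, -4) = -43 + (1/((31 - 44)*70))*(-4 - 4 + 2*(-5 - 4)²/(10 - 4)²) = -43 + ((1/70)/(-13))*(-4 - 4 + 2*(-9)²/6²) = -43 + (-1/13*1/70)*(-4 - 4 + 2*81*(1/36)) = -43 - (-4 - 4 + 9/2)/910 = -43 - 1/910*(-7/2) = -43 + 1/260 = -11179/260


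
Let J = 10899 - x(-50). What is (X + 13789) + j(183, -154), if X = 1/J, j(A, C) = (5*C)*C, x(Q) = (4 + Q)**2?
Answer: 1162596928/8783 ≈ 1.3237e+5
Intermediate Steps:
j(A, C) = 5*C**2
J = 8783 (J = 10899 - (4 - 50)**2 = 10899 - 1*(-46)**2 = 10899 - 1*2116 = 10899 - 2116 = 8783)
X = 1/8783 ≈ 0.00011386
(X + 13789) + j(183, -154) = (1/8783 + 13789) + 5*(-154)**2 = 121108788/8783 + 5*23716 = 121108788/8783 + 118580 = 1162596928/8783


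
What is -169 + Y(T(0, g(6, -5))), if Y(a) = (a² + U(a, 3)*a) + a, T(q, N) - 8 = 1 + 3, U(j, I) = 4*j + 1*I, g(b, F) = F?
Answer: 599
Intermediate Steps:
U(j, I) = I + 4*j (U(j, I) = 4*j + I = I + 4*j)
T(q, N) = 12 (T(q, N) = 8 + (1 + 3) = 8 + 4 = 12)
Y(a) = a + a² + a*(3 + 4*a) (Y(a) = (a² + (3 + 4*a)*a) + a = (a² + a*(3 + 4*a)) + a = a + a² + a*(3 + 4*a))
-169 + Y(T(0, g(6, -5))) = -169 + 12*(4 + 5*12) = -169 + 12*(4 + 60) = -169 + 12*64 = -169 + 768 = 599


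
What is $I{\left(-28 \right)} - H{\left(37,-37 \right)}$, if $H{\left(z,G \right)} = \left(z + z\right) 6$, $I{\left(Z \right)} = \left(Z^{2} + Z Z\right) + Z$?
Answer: $1096$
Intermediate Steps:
$I{\left(Z \right)} = Z + 2 Z^{2}$ ($I{\left(Z \right)} = \left(Z^{2} + Z^{2}\right) + Z = 2 Z^{2} + Z = Z + 2 Z^{2}$)
$H{\left(z,G \right)} = 12 z$ ($H{\left(z,G \right)} = 2 z 6 = 12 z$)
$I{\left(-28 \right)} - H{\left(37,-37 \right)} = - 28 \left(1 + 2 \left(-28\right)\right) - 12 \cdot 37 = - 28 \left(1 - 56\right) - 444 = \left(-28\right) \left(-55\right) - 444 = 1540 - 444 = 1096$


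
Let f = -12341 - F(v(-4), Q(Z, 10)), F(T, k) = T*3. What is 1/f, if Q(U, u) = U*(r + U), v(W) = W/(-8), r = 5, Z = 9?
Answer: -2/24685 ≈ -8.1021e-5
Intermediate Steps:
v(W) = -W/8 (v(W) = W*(-⅛) = -W/8)
Q(U, u) = U*(5 + U)
F(T, k) = 3*T
f = -24685/2 (f = -12341 - 3*(-⅛*(-4)) = -12341 - 3/2 = -24685/2 ≈ -12343.)
1/f = 1/(-24685/2) = -2/24685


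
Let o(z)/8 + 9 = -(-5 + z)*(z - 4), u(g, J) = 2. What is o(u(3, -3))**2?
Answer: 14400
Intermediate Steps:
o(z) = -72 - 8*(-5 + z)*(-4 + z) (o(z) = -72 + 8*(-(-5 + z)*(z - 4)) = -72 + 8*(-(-5 + z)*(-4 + z)) = -72 - 8*(-5 + z)*(-4 + z))
o(u(3, -3))**2 = (-232 - 8*2**2 + 72*2)**2 = (-232 - 8*4 + 144)**2 = (-232 - 32 + 144)**2 = (-120)**2 = 14400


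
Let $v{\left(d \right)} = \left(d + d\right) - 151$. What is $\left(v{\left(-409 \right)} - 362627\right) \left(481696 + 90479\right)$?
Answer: $-208040541300$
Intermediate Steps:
$v{\left(d \right)} = -151 + 2 d$ ($v{\left(d \right)} = 2 d - 151 = -151 + 2 d$)
$\left(v{\left(-409 \right)} - 362627\right) \left(481696 + 90479\right) = \left(\left(-151 + 2 \left(-409\right)\right) - 362627\right) \left(481696 + 90479\right) = \left(\left(-151 - 818\right) - 362627\right) 572175 = \left(-969 - 362627\right) 572175 = \left(-363596\right) 572175 = -208040541300$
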